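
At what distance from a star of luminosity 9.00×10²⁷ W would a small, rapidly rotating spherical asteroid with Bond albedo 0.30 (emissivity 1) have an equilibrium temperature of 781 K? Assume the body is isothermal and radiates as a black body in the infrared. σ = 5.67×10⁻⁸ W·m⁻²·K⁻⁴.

For an isothermal black-emitting sphere, (1−a)S·πr² = σ·4πr²·T⁴ ⇒ S = 4σT⁴/(1−a).
S = 4·5.67×10⁻⁸·(781)⁴/0.700 = 1.205×10⁵ W/m².
Flux falls as S = L/(4πd²), so d = √(L/(4πS)) = √(9.00×10²⁷/(4π·1.205×10⁵)).

d ≈ 7.71×10¹⁰ m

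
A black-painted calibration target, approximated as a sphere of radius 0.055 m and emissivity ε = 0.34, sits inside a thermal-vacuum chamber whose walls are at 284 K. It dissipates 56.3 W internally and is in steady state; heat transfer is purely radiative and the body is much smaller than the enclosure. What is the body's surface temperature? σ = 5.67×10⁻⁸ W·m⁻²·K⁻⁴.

For a small grey body in a large enclosure, net radiated power = εσA(T⁴ − T_w⁴).
Steady state: P = εσA(T⁴ − T_w⁴) with A = 4πr² = 0.03801 m².
T⁴ = P/(εσA) + T_w⁴ = 56.3/(0.34·5.67×10⁻⁸·0.03801) + (284)⁴
    = 7.683×10¹⁰ + 6.505×10⁹ = 8.333×10¹⁰ K⁴.

T ≈ 537 K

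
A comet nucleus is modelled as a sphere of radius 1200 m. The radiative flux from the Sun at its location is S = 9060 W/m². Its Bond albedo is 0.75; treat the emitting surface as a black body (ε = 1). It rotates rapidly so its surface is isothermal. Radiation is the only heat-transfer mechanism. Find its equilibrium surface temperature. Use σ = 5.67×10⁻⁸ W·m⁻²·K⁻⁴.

At equilibrium, absorbed power = emitted power.
Absorbing cross-section = πr² = 4.524×10⁶ m²; emitting surface = 4πr² = 1.810×10⁷ m² (ratio 4).
(1−a)S·A_cross = εσ·A_surf·T⁴  ⇒  T⁴ = (1−a)S/(4σ).
T⁴ = 0.250·9060/(4·5.67×10⁻⁸) = 9.987×10⁹ K⁴.
T = (9.987×10⁹)^(1/4).

T ≈ 316 K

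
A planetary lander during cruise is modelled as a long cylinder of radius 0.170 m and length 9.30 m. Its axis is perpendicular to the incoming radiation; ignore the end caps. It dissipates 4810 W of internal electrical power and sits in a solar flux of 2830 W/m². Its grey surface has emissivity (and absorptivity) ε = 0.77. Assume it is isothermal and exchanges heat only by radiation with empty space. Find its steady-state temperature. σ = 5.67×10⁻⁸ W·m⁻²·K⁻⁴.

T ≈ 405 K

At steady state, absorbed solar power + internal power = radiated power.
Absorbed: α·S·A_cross = 0.77·2830·3.162 = 6890 W (cross-section 2rL).
Total input = 6890 + 4810 = 11700 W.
Radiated: εσ·A_surf·T⁴ with A_surf = 2πrL = 9.934 m².
T⁴ = 11700/(0.77·5.67×10⁻⁸·9.934) = 2.698×10¹⁰ K⁴.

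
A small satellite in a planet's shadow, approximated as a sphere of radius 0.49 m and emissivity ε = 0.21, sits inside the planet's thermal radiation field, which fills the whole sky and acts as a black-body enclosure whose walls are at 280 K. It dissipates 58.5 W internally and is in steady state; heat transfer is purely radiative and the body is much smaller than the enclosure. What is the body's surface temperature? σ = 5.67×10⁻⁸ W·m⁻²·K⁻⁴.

For a small grey body in a large enclosure, net radiated power = εσA(T⁴ − T_w⁴).
Steady state: P = εσA(T⁴ − T_w⁴) with A = 4πr² = 3.017 m².
T⁴ = P/(εσA) + T_w⁴ = 58.5/(0.21·5.67×10⁻⁸·3.017) + (280)⁴
    = 1.628×10⁹ + 6.147×10⁹ = 7.775×10⁹ K⁴.

T ≈ 297 K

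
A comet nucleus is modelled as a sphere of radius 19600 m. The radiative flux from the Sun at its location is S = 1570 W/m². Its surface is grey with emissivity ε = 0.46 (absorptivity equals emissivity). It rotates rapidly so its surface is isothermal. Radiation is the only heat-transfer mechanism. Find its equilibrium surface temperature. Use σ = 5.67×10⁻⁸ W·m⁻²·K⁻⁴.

At equilibrium, absorbed power = emitted power.
Absorbing cross-section = πr² = 1.207×10⁹ m²; emitting surface = 4πr² = 4.827×10⁹ m² (ratio 4).
εS·A_cross = εσ·A_surf·T⁴  ⇒  T⁴ = S/(4σ)   (ε cancels).
T⁴ = 1570/(4·5.67×10⁻⁸) = 6.922×10⁹ K⁴.
T = (6.922×10⁹)^(1/4).

T ≈ 288 K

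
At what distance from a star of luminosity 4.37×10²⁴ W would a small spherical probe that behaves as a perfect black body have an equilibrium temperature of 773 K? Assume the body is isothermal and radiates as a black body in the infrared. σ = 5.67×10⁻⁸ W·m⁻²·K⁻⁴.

For an isothermal black-emitting sphere, (1−a)S·πr² = σ·4πr²·T⁴ ⇒ S = 4σT⁴/(1−a).
S = 4·5.67×10⁻⁸·(773)⁴/1.00 = 80980 W/m².
Flux falls as S = L/(4πd²), so d = √(L/(4πS)) = √(4.37×10²⁴/(4π·80980)).

d ≈ 2.07×10⁹ m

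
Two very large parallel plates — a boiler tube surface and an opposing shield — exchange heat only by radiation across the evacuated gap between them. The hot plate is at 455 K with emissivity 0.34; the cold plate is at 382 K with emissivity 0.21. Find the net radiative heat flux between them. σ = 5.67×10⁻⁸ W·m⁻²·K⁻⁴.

q ≈ 182 W/m²

For two infinite grey parallel plates, q = σ(T₁⁴ − T₂⁴)/(1/ε₁ + 1/ε₂ − 1).
T₁⁴ − T₂⁴ = 4.286×10¹⁰ − 2.129×10¹⁰ = 2.157×10¹⁰ K⁴.
1/ε₁ + 1/ε₂ − 1 = 2.941 + 4.762 − 1 = 6.703.
q = 5.67×10⁻⁸ × 2.157×10¹⁰ / 6.703.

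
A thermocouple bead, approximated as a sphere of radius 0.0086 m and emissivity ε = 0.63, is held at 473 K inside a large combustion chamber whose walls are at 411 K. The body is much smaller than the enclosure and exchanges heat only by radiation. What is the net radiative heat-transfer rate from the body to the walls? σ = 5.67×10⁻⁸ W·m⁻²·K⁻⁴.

For a small grey body in a large enclosure: P_net = εσA(T_body⁴ − T_wall⁴).
A = 4πr² = 9.294×10⁻⁴ m²; T_body⁴ − T_wall⁴ = 5.005×10¹⁰ − 2.853×10¹⁰ = 2.152×10¹⁰ K⁴.
|P_net| = 0.63·5.67×10⁻⁸·9.294×10⁻⁴·2.152×10¹⁰.

P_net ≈ 0.714 W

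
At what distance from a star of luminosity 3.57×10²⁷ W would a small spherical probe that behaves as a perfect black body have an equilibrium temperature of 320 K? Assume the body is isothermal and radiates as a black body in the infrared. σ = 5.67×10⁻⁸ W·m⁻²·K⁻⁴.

For an isothermal black-emitting sphere, (1−a)S·πr² = σ·4πr²·T⁴ ⇒ S = 4σT⁴/(1−a).
S = 4·5.67×10⁻⁸·(320)⁴/1.00 = 2378 W/m².
Flux falls as S = L/(4πd²), so d = √(L/(4πS)) = √(3.57×10²⁷/(4π·2378)).

d ≈ 3.46×10¹¹ m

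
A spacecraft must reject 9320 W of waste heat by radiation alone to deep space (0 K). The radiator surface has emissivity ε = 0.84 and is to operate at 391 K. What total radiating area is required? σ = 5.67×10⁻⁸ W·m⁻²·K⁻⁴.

A ≈ 8.37 m²

P = εσA T⁴ ⇒ A = P/(εσT⁴).
T⁴ = 2.337×10¹⁰ K⁴.
A = 9320/(0.84 × 5.67×10⁻⁸ × 2.337×10¹⁰).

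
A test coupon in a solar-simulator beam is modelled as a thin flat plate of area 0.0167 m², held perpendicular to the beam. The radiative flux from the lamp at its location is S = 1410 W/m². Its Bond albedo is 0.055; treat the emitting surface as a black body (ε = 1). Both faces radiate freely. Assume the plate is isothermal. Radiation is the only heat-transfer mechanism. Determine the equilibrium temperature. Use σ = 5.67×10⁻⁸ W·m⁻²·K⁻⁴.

T ≈ 329 K

At equilibrium, absorbed power = emitted power.
Absorbing cross-section = A = 0.01670 m²; emitting surface = 2A = 0.03340 m² (ratio 2).
(1−a)S·A_cross = εσ·A_surf·T⁴  ⇒  T⁴ = (1−a)S/(2σ).
T⁴ = 0.945·1410/(2·5.67×10⁻⁸) = 1.175×10¹⁰ K⁴.
T = (1.175×10¹⁰)^(1/4).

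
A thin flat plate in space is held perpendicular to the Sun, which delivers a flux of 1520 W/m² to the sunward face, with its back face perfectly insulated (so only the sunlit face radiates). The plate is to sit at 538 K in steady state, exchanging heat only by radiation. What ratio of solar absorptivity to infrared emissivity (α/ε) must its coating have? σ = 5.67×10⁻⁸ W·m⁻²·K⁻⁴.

α/ε ≈ 3.13

Balance: αS·A = εσ·1A·T⁴ ⇒ α/ε = σT⁴/S.
α/ε = 5.67×10⁻⁸·(538)⁴/1520 = 5.67×10⁻⁸·8.378×10¹⁰/1520.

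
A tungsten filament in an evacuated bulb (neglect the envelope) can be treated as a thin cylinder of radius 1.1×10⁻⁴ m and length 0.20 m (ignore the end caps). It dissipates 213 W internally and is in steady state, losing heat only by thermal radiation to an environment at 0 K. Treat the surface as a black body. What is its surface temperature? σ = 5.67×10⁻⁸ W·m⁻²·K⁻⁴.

T ≈ 2280 K

Steady state: internal power = radiated power, P = εσA T⁴.
Radiating area A = 2πrL = 1.382×10⁻⁴ m².
T⁴ = P/(εσA) = 213/(1.0·5.67×10⁻⁸·1.382×10⁻⁴) = 2.718×10¹³ K⁴.
T = (2.718×10¹³)^(1/4).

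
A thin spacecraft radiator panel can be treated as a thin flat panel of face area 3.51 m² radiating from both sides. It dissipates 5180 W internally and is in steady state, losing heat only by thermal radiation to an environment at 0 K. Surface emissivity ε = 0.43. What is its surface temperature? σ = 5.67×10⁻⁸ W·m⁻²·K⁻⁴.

Steady state: internal power = radiated power, P = εσA T⁴.
Radiating area A = 2·3.51 = 7.020 m².
T⁴ = P/(εσA) = 5180/(0.43·5.67×10⁻⁸·7.020) = 3.027×10¹⁰ K⁴.
T = (3.027×10¹⁰)^(1/4).

T ≈ 417 K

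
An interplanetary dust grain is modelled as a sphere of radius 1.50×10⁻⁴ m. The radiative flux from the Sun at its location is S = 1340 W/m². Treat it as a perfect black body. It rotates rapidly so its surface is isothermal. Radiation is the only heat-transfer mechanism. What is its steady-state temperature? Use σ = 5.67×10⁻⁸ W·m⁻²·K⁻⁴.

T ≈ 277 K

At equilibrium, absorbed power = emitted power.
Absorbing cross-section = πr² = 7.069×10⁻⁸ m²; emitting surface = 4πr² = 2.827×10⁻⁷ m² (ratio 4).
S·A_cross = εσ·A_surf·T⁴  ⇒  T⁴ = S/(4σ).
T⁴ = 1.00·1340/(4·5.67×10⁻⁸) = 5.908×10⁹ K⁴.
T = (5.908×10⁹)^(1/4).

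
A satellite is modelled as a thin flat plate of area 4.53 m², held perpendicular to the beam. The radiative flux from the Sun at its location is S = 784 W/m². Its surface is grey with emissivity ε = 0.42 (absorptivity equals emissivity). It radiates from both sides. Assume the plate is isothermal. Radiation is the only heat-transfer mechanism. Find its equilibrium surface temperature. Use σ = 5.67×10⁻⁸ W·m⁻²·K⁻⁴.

At equilibrium, absorbed power = emitted power.
Absorbing cross-section = A = 4.530 m²; emitting surface = 2A = 9.060 m² (ratio 2).
εS·A_cross = εσ·A_surf·T⁴  ⇒  T⁴ = S/(2σ)   (ε cancels).
T⁴ = 784/(2·5.67×10⁻⁸) = 6.914×10⁹ K⁴.
T = (6.914×10⁹)^(1/4).

T ≈ 288 K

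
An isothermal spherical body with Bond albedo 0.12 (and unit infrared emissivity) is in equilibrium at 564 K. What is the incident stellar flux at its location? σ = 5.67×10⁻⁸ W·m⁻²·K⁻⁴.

S ≈ 26100 W/m²

(1−a)S·πr² = σ·4πr²·T⁴ ⇒ S = 4σT⁴/(1−a).
S = 4·5.67×10⁻⁸·1.012×10¹¹/0.880.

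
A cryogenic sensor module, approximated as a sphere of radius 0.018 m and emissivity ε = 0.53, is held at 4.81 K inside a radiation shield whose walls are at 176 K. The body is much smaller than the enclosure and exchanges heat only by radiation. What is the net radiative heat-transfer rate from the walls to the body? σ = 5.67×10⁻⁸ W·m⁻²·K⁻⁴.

For a small grey body in a large enclosure: P_net = εσA(T_body⁴ − T_wall⁴).
A = 4πr² = 0.004072 m²; T_body⁴ − T_wall⁴ = 535.3 − 9.595×10⁸ = -9.595×10⁸ K⁴.
|P_net| = 0.53·5.67×10⁻⁸·0.004072·9.595×10⁸.

P_net ≈ 0.117 W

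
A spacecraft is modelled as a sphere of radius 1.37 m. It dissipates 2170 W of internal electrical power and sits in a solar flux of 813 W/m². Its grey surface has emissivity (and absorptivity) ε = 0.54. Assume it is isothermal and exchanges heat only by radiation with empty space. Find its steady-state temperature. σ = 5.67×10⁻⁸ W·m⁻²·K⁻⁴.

T ≈ 285 K

At steady state, absorbed solar power + internal power = radiated power.
Absorbed: α·S·A_cross = 0.54·813·5.896 = 2589 W (cross-section πr²).
Total input = 2589 + 2170 = 4759 W.
Radiated: εσ·A_surf·T⁴ with A_surf = 4πr² = 23.59 m².
T⁴ = 4759/(0.54·5.67×10⁻⁸·23.59) = 6.590×10⁹ K⁴.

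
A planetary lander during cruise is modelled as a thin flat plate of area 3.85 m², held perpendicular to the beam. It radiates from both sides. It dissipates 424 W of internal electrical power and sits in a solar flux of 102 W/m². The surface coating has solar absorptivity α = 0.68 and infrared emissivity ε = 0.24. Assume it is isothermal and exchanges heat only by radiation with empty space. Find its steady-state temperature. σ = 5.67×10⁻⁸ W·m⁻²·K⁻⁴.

T ≈ 285 K

At steady state, absorbed solar power + internal power = radiated power.
Absorbed: α·S·A_cross = 0.68·102·3.850 = 267.0 W (cross-section A).
Total input = 267.0 + 424 = 691.0 W.
Radiated: εσ·A_surf·T⁴ with A_surf = 2A = 7.700 m².
T⁴ = 691.0/(0.24·5.67×10⁻⁸·7.700) = 6.595×10⁹ K⁴.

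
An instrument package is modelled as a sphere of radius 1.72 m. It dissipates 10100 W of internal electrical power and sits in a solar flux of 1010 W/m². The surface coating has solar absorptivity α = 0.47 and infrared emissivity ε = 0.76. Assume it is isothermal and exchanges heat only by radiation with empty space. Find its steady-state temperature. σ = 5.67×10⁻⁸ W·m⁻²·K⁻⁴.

T ≈ 309 K

At steady state, absorbed solar power + internal power = radiated power.
Absorbed: α·S·A_cross = 0.47·1010·9.294 = 4412 W (cross-section πr²).
Total input = 4412 + 10100 = 14510 W.
Radiated: εσ·A_surf·T⁴ with A_surf = 4πr² = 37.18 m².
T⁴ = 14510/(0.76·5.67×10⁻⁸·37.18) = 9.059×10⁹ K⁴.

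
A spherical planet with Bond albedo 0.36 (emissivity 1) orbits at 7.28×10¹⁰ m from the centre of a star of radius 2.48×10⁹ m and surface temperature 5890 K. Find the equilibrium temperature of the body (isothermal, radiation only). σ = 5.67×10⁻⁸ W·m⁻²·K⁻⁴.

The star's surface emits σT_*⁴; at distance d the flux is S = σT_*⁴(R_*/d)².
S = 5.67×10⁻⁸·(5890)⁴·(2.48×10⁹/7.28×10¹⁰)² = 79190 W/m².
For an isothermal sphere T⁴ = (1−a)S/(4σ) = 2.235×10¹¹ K⁴.

T ≈ 688 K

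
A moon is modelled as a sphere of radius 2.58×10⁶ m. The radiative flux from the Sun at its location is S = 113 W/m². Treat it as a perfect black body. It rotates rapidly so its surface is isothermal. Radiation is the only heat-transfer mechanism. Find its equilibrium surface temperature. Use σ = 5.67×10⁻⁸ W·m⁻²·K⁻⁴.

At equilibrium, absorbed power = emitted power.
Absorbing cross-section = πr² = 2.091×10¹³ m²; emitting surface = 4πr² = 8.365×10¹³ m² (ratio 4).
S·A_cross = εσ·A_surf·T⁴  ⇒  T⁴ = S/(4σ).
T⁴ = 1.00·113/(4·5.67×10⁻⁸) = 4.982×10⁸ K⁴.
T = (4.982×10⁸)^(1/4).

T ≈ 149 K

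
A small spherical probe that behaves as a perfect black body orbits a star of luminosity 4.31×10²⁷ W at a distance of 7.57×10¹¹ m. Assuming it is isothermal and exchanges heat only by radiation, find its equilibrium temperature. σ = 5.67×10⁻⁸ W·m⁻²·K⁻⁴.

First find the stellar flux at distance d: S = L/(4πd²) = 4.31×10²⁷/(4π·(7.57×10¹¹)²) = 598.5 W/m².
For an isothermal sphere, absorbed (1−a)S·πr² = emitted σ·4πr²·T⁴, so T⁴ = (1−a)S/(4σ).
T⁴ = 1.00·598.5/(4·5.67×10⁻⁸) = 2.639×10⁹ K⁴.

T ≈ 227 K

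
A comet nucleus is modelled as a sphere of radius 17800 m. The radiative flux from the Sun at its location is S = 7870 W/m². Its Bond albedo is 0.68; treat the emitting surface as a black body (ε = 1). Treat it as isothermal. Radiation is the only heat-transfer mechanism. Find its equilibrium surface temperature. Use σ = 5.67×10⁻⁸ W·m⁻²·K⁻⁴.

At equilibrium, absorbed power = emitted power.
Absorbing cross-section = πr² = 9.954×10⁸ m²; emitting surface = 4πr² = 3.982×10⁹ m² (ratio 4).
(1−a)S·A_cross = εσ·A_surf·T⁴  ⇒  T⁴ = (1−a)S/(4σ).
T⁴ = 0.320·7870/(4·5.67×10⁻⁸) = 1.110×10¹⁰ K⁴.
T = (1.110×10¹⁰)^(1/4).

T ≈ 325 K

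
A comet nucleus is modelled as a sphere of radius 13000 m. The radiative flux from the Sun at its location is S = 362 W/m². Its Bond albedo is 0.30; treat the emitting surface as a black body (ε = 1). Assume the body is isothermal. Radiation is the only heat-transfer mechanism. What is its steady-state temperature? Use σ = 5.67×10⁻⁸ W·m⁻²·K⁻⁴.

At equilibrium, absorbed power = emitted power.
Absorbing cross-section = πr² = 5.309×10⁸ m²; emitting surface = 4πr² = 2.124×10⁹ m² (ratio 4).
(1−a)S·A_cross = εσ·A_surf·T⁴  ⇒  T⁴ = (1−a)S/(4σ).
T⁴ = 0.700·362/(4·5.67×10⁻⁸) = 1.117×10⁹ K⁴.
T = (1.117×10⁹)^(1/4).

T ≈ 183 K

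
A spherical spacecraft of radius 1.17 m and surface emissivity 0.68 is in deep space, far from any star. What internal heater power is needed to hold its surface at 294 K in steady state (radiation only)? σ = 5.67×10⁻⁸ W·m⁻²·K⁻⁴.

P = εσ·4πr²·T⁴.
4πr² = 17.20 m²; T⁴ = 7.471×10⁹ K⁴.
P = 0.68·5.67×10⁻⁸·17.20·7.471×10⁹.

P ≈ 4960 W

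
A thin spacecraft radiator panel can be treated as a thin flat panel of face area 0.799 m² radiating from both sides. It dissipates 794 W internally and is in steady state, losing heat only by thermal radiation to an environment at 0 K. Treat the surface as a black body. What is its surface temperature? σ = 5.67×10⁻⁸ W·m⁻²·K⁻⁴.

Steady state: internal power = radiated power, P = εσA T⁴.
Radiating area A = 2·0.799 = 1.598 m².
T⁴ = P/(εσA) = 794/(1.0·5.67×10⁻⁸·1.598) = 8.763×10⁹ K⁴.
T = (8.763×10⁹)^(1/4).

T ≈ 306 K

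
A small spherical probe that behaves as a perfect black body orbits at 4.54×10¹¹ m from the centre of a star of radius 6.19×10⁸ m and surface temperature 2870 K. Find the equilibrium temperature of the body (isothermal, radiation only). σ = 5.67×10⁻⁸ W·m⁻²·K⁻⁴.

T ≈ 74.9 K

The star's surface emits σT_*⁴; at distance d the flux is S = σT_*⁴(R_*/d)².
S = 5.67×10⁻⁸·(2870)⁴·(6.19×10⁸/4.54×10¹¹)² = 7.151 W/m².
For an isothermal sphere T⁴ = (1−a)S/(4σ) = 3.153×10⁷ K⁴.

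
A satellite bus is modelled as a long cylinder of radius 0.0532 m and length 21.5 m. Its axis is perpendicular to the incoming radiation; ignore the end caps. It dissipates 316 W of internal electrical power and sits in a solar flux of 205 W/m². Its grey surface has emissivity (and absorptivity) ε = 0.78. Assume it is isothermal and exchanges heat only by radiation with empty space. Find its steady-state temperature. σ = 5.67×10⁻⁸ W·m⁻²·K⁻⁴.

T ≈ 215 K

At steady state, absorbed solar power + internal power = radiated power.
Absorbed: α·S·A_cross = 0.78·205·2.288 = 365.8 W (cross-section 2rL).
Total input = 365.8 + 316 = 681.8 W.
Radiated: εσ·A_surf·T⁴ with A_surf = 2πrL = 7.187 m².
T⁴ = 681.8/(0.78·5.67×10⁻⁸·7.187) = 2.145×10⁹ K⁴.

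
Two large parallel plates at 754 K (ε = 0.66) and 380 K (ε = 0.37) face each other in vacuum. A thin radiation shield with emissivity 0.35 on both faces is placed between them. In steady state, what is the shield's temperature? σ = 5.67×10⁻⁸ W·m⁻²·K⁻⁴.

In steady state the net flux on the hot side equals that on the cold side.
σ(T₁⁴−T_s⁴)/D₁ = σ(T_s⁴−T₂⁴)/D₂, with D₁ = 1/ε₁+1/ε_s−1 = 3.372, D₂ = 1/ε_s+1/ε₂−1 = 4.560.
Solve for T_s⁴: T_s⁴ = (D₂·T₁⁴ + D₁·T₂⁴)/(D₁+D₂) = 1.947×10¹¹ K⁴.

T_s ≈ 664 K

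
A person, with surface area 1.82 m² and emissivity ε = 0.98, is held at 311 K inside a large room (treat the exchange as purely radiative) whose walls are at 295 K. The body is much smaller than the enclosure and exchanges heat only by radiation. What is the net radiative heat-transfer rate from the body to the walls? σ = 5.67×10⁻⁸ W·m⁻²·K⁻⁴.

For a small grey body in a large enclosure: P_net = εσA(T_body⁴ − T_wall⁴).
A = 1.82 m²; T_body⁴ − T_wall⁴ = 9.355×10⁹ − 7.573×10⁹ = 1.782×10⁹ K⁴.
|P_net| = 0.98·5.67×10⁻⁸·1.820·1.782×10⁹.

P_net ≈ 180 W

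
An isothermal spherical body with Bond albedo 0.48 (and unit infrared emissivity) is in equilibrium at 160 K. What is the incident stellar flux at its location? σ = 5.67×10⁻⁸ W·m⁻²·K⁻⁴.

S ≈ 286 W/m²

(1−a)S·πr² = σ·4πr²·T⁴ ⇒ S = 4σT⁴/(1−a).
S = 4·5.67×10⁻⁸·6.554×10⁸/0.520.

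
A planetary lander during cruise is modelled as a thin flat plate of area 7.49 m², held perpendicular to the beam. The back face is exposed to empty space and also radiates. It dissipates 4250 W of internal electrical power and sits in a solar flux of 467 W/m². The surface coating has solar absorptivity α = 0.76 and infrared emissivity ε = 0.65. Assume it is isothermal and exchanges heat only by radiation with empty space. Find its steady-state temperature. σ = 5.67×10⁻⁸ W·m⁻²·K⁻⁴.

T ≈ 334 K

At steady state, absorbed solar power + internal power = radiated power.
Absorbed: α·S·A_cross = 0.76·467·7.490 = 2658 W (cross-section A).
Total input = 2658 + 4250 = 6908 W.
Radiated: εσ·A_surf·T⁴ with A_surf = 2A = 14.98 m².
T⁴ = 6908/(0.65·5.67×10⁻⁸·14.98) = 1.251×10¹⁰ K⁴.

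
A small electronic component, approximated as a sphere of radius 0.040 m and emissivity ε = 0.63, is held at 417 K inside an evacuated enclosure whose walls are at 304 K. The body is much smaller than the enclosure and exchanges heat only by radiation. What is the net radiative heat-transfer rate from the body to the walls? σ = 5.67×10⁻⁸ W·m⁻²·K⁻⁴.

For a small grey body in a large enclosure: P_net = εσA(T_body⁴ − T_wall⁴).
A = 4πr² = 0.02011 m²; T_body⁴ − T_wall⁴ = 3.024×10¹⁰ − 8.541×10⁹ = 2.170×10¹⁰ K⁴.
|P_net| = 0.63·5.67×10⁻⁸·0.02011·2.170×10¹⁰.

P_net ≈ 15.6 W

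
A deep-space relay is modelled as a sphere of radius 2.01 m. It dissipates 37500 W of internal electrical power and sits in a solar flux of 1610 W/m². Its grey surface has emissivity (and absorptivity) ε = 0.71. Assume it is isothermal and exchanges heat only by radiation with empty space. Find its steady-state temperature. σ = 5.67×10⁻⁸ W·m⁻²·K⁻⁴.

T ≈ 399 K

At steady state, absorbed solar power + internal power = radiated power.
Absorbed: α·S·A_cross = 0.71·1610·12.69 = 14510 W (cross-section πr²).
Total input = 14510 + 37500 = 52010 W.
Radiated: εσ·A_surf·T⁴ with A_surf = 4πr² = 50.77 m².
T⁴ = 52010/(0.71·5.67×10⁻⁸·50.77) = 2.545×10¹⁰ K⁴.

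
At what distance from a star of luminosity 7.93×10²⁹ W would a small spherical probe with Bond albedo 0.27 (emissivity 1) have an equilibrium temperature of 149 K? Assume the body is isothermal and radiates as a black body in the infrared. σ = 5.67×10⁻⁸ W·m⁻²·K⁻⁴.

For an isothermal black-emitting sphere, (1−a)S·πr² = σ·4πr²·T⁴ ⇒ S = 4σT⁴/(1−a).
S = 4·5.67×10⁻⁸·(149)⁴/0.730 = 153.1 W/m².
Flux falls as S = L/(4πd²), so d = √(L/(4πS)) = √(7.93×10²⁹/(4π·153.1)).

d ≈ 2.03×10¹³ m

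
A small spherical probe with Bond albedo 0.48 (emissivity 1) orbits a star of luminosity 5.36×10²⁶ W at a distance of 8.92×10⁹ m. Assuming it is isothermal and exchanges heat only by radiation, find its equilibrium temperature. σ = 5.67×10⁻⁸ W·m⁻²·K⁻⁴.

First find the stellar flux at distance d: S = L/(4πd²) = 5.36×10²⁶/(4π·(8.92×10⁹)²) = 5.361×10⁵ W/m².
For an isothermal sphere, absorbed (1−a)S·πr² = emitted σ·4πr²·T⁴, so T⁴ = (1−a)S/(4σ).
T⁴ = 0.520·5.361×10⁵/(4·5.67×10⁻⁸) = 1.229×10¹² K⁴.

T ≈ 1050 K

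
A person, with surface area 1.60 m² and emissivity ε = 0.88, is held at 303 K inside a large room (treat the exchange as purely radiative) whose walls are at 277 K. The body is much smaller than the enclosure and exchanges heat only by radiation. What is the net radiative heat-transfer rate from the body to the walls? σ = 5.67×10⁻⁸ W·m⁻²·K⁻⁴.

P_net ≈ 203 W

For a small grey body in a large enclosure: P_net = εσA(T_body⁴ − T_wall⁴).
A = 1.60 m²; T_body⁴ − T_wall⁴ = 8.429×10⁹ − 5.887×10⁹ = 2.542×10⁹ K⁴.
|P_net| = 0.88·5.67×10⁻⁸·1.600·2.542×10⁹.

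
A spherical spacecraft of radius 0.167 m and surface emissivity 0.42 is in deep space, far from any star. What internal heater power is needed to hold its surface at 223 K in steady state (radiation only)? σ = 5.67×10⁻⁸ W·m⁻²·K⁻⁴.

P = εσ·4πr²·T⁴.
4πr² = 0.3505 m²; T⁴ = 2.473×10⁹ K⁴.
P = 0.42·5.67×10⁻⁸·0.3505·2.473×10⁹.

P ≈ 20.6 W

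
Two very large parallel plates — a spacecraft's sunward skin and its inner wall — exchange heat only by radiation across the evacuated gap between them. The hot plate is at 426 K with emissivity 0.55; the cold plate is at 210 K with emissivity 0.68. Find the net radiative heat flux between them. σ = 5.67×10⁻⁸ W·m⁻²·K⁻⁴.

For two infinite grey parallel plates, q = σ(T₁⁴ − T₂⁴)/(1/ε₁ + 1/ε₂ − 1).
T₁⁴ − T₂⁴ = 3.293×10¹⁰ − 1.945×10⁹ = 3.099×10¹⁰ K⁴.
1/ε₁ + 1/ε₂ − 1 = 1.818 + 1.471 − 1 = 2.289.
q = 5.67×10⁻⁸ × 3.099×10¹⁰ / 2.289.

q ≈ 768 W/m²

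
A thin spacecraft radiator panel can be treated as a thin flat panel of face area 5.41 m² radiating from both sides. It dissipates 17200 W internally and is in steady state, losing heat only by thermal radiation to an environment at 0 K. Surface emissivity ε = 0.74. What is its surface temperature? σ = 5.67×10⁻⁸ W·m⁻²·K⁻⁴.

Steady state: internal power = radiated power, P = εσA T⁴.
Radiating area A = 2·5.41 = 10.82 m².
T⁴ = P/(εσA) = 17200/(0.74·5.67×10⁻⁸·10.82) = 3.789×10¹⁰ K⁴.
T = (3.789×10¹⁰)^(1/4).

T ≈ 441 K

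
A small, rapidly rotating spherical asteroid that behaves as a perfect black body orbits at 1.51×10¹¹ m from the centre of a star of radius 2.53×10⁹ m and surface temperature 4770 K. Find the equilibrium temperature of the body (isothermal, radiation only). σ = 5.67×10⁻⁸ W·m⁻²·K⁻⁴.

The star's surface emits σT_*⁴; at distance d the flux is S = σT_*⁴(R_*/d)².
S = 5.67×10⁻⁸·(4770)⁴·(2.53×10⁹/1.51×10¹¹)² = 8240 W/m².
For an isothermal sphere T⁴ = (1−a)S/(4σ) = 3.633×10¹⁰ K⁴.

T ≈ 437 K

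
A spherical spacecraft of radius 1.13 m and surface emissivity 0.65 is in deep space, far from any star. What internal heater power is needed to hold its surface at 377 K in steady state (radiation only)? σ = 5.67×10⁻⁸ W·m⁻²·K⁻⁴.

P ≈ 11900 W

P = εσ·4πr²·T⁴.
4πr² = 16.05 m²; T⁴ = 2.020×10¹⁰ K⁴.
P = 0.65·5.67×10⁻⁸·16.05·2.020×10¹⁰.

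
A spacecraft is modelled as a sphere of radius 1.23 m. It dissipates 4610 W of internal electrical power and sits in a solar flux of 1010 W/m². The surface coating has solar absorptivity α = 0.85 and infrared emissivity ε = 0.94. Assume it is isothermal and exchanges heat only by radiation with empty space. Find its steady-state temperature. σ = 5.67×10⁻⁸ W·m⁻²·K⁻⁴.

T ≈ 304 K

At steady state, absorbed solar power + internal power = radiated power.
Absorbed: α·S·A_cross = 0.85·1010·4.753 = 4080 W (cross-section πr²).
Total input = 4080 + 4610 = 8690 W.
Radiated: εσ·A_surf·T⁴ with A_surf = 4πr² = 19.01 m².
T⁴ = 8690/(0.94·5.67×10⁻⁸·19.01) = 8.576×10⁹ K⁴.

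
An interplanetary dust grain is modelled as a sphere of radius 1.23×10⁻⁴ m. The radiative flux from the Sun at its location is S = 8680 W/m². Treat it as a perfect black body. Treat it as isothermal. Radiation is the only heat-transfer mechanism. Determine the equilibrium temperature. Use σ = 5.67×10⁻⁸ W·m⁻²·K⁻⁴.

T ≈ 442 K

At equilibrium, absorbed power = emitted power.
Absorbing cross-section = πr² = 4.753×10⁻⁸ m²; emitting surface = 4πr² = 1.901×10⁻⁷ m² (ratio 4).
S·A_cross = εσ·A_surf·T⁴  ⇒  T⁴ = S/(4σ).
T⁴ = 1.00·8680/(4·5.67×10⁻⁸) = 3.827×10¹⁰ K⁴.
T = (3.827×10¹⁰)^(1/4).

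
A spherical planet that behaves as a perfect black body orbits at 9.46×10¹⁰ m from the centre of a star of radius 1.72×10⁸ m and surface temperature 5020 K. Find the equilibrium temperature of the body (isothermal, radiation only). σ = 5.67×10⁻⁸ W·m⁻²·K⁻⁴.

The star's surface emits σT_*⁴; at distance d the flux is S = σT_*⁴(R_*/d)².
S = 5.67×10⁻⁸·(5020)⁴·(1.72×10⁸/9.46×10¹⁰)² = 119.0 W/m².
For an isothermal sphere T⁴ = (1−a)S/(4σ) = 5.248×10⁸ K⁴.

T ≈ 151 K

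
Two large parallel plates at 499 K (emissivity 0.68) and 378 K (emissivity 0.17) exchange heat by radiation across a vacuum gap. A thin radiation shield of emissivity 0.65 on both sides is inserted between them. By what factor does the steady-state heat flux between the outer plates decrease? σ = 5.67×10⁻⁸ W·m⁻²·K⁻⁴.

factor ≈ 1.33

Without shield: q₀ = σΔ(T⁴)/(1/ε₁+1/ε₂−1) with denominator 6.353.
With shield the two gaps are in series; the resistances add: (1/ε₁+1/ε_s−1)+(1/ε_s+1/ε₂−1) = 2.009+6.421 = 8.430.
Heat-flux ratio q₀/q = 8.430/6.353.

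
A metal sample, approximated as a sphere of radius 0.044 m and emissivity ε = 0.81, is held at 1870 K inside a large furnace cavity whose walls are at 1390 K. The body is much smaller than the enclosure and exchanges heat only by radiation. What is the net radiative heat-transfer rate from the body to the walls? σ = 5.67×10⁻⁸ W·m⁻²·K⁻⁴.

For a small grey body in a large enclosure: P_net = εσA(T_body⁴ − T_wall⁴).
A = 4πr² = 0.02433 m²; T_body⁴ − T_wall⁴ = 1.223×10¹³ − 3.733×10¹² = 8.495×10¹² K⁴.
|P_net| = 0.81·5.67×10⁻⁸·0.02433·8.495×10¹².

P_net ≈ 9490 W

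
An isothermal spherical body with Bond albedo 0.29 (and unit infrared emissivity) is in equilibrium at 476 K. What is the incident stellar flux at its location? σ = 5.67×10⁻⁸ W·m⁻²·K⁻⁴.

(1−a)S·πr² = σ·4πr²·T⁴ ⇒ S = 4σT⁴/(1−a).
S = 4·5.67×10⁻⁸·5.134×10¹⁰/0.710.

S ≈ 16400 W/m²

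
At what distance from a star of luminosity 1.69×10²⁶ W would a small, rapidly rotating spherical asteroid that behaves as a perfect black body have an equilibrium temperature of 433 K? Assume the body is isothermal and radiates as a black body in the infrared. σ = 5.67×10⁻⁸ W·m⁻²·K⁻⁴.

d ≈ 4.11×10¹⁰ m

For an isothermal black-emitting sphere, (1−a)S·πr² = σ·4πr²·T⁴ ⇒ S = 4σT⁴/(1−a).
S = 4·5.67×10⁻⁸·(433)⁴/1.00 = 7973 W/m².
Flux falls as S = L/(4πd²), so d = √(L/(4πS)) = √(1.69×10²⁶/(4π·7973)).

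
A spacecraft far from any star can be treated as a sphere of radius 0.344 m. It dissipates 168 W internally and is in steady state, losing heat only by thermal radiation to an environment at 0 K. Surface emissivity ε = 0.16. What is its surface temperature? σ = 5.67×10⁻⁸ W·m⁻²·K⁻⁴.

Steady state: internal power = radiated power, P = εσA T⁴.
Radiating area A = 4πr² = 1.487 m².
T⁴ = P/(εσA) = 168/(0.16·5.67×10⁻⁸·1.487) = 1.245×10¹⁰ K⁴.
T = (1.245×10¹⁰)^(1/4).

T ≈ 334 K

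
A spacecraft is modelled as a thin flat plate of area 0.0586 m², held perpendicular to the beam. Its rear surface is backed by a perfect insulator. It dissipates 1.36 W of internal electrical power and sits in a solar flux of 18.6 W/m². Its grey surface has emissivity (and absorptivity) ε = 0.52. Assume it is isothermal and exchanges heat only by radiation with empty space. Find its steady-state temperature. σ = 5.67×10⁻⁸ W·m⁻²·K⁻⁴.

T ≈ 183 K

At steady state, absorbed solar power + internal power = radiated power.
Absorbed: α·S·A_cross = 0.52·18.6·0.05860 = 0.5668 W (cross-section A).
Total input = 0.5668 + 1.36 = 1.927 W.
Radiated: εσ·A_surf·T⁴ with A_surf = A = 0.05860 m².
T⁴ = 1.927/(0.52·5.67×10⁻⁸·0.05860) = 1.115×10⁹ K⁴.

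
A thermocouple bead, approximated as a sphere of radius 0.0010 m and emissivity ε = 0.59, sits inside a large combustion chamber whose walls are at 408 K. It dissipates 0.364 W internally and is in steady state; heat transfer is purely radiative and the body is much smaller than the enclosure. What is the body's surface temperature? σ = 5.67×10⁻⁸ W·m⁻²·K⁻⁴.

T ≈ 972 K

For a small grey body in a large enclosure, net radiated power = εσA(T⁴ − T_w⁴).
Steady state: P = εσA(T⁴ − T_w⁴) with A = 4πr² = 1.257×10⁻⁵ m².
T⁴ = P/(εσA) + T_w⁴ = 0.364/(0.59·5.67×10⁻⁸·1.257×10⁻⁵) + (408)⁴
    = 8.659×10¹¹ + 2.771×10¹⁰ = 8.936×10¹¹ K⁴.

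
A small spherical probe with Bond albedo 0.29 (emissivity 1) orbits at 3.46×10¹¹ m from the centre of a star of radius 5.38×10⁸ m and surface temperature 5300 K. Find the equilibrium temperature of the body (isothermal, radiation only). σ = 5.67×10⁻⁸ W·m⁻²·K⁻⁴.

The star's surface emits σT_*⁴; at distance d the flux is S = σT_*⁴(R_*/d)².
S = 5.67×10⁻⁸·(5300)⁴·(5.38×10⁸/3.46×10¹¹)² = 108.2 W/m².
For an isothermal sphere T⁴ = (1−a)S/(4σ) = 3.386×10⁸ K⁴.

T ≈ 136 K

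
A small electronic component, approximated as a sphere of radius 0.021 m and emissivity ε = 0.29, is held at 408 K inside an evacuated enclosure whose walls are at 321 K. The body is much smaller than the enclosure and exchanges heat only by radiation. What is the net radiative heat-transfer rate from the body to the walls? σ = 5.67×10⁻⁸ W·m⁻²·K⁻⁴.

P_net ≈ 1.56 W

For a small grey body in a large enclosure: P_net = εσA(T_body⁴ − T_wall⁴).
A = 4πr² = 0.005542 m²; T_body⁴ − T_wall⁴ = 2.771×10¹⁰ − 1.062×10¹⁰ = 1.709×10¹⁰ K⁴.
|P_net| = 0.29·5.67×10⁻⁸·0.005542·1.709×10¹⁰.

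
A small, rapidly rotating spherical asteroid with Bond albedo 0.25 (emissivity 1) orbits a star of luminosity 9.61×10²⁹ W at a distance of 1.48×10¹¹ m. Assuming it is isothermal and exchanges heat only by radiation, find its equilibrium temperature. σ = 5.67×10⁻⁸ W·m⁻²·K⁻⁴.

T ≈ 1840 K

First find the stellar flux at distance d: S = L/(4πd²) = 9.61×10²⁹/(4π·(1.48×10¹¹)²) = 3.491×10⁶ W/m².
For an isothermal sphere, absorbed (1−a)S·πr² = emitted σ·4πr²·T⁴, so T⁴ = (1−a)S/(4σ).
T⁴ = 0.750·3.491×10⁶/(4·5.67×10⁻⁸) = 1.155×10¹³ K⁴.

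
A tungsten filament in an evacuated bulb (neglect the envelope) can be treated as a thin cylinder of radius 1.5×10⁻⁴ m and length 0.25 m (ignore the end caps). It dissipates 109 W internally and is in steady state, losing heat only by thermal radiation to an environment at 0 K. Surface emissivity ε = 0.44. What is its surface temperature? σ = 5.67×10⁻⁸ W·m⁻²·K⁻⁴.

Steady state: internal power = radiated power, P = εσA T⁴.
Radiating area A = 2πrL = 2.356×10⁻⁴ m².
T⁴ = P/(εσA) = 109/(0.44·5.67×10⁻⁸·2.356×10⁻⁴) = 1.854×10¹³ K⁴.
T = (1.854×10¹³)^(1/4).

T ≈ 2080 K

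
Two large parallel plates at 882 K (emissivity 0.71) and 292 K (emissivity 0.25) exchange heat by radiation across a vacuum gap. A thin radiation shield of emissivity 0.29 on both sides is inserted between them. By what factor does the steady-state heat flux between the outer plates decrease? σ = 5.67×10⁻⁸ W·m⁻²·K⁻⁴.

Without shield: q₀ = σΔ(T⁴)/(1/ε₁+1/ε₂−1) with denominator 4.408.
With shield the two gaps are in series; the resistances add: (1/ε₁+1/ε_s−1)+(1/ε_s+1/ε₂−1) = 3.857+6.448 = 10.31.
Heat-flux ratio q₀/q = 10.31/4.408.

factor ≈ 2.34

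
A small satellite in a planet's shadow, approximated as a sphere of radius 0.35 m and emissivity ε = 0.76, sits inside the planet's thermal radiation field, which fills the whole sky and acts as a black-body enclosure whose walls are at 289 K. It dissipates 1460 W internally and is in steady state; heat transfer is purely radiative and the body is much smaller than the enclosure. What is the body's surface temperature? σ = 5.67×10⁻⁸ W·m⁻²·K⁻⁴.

T ≈ 413 K

For a small grey body in a large enclosure, net radiated power = εσA(T⁴ − T_w⁴).
Steady state: P = εσA(T⁴ − T_w⁴) with A = 4πr² = 1.539 m².
T⁴ = P/(εσA) + T_w⁴ = 1460/(0.76·5.67×10⁻⁸·1.539) + (289)⁴
    = 2.201×10¹⁰ + 6.976×10⁹ = 2.899×10¹⁰ K⁴.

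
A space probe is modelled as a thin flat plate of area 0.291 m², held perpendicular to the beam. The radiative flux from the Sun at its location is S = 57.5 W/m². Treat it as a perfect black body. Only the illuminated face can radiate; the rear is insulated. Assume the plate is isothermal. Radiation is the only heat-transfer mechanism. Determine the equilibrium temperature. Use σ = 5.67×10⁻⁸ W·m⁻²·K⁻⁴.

At equilibrium, absorbed power = emitted power.
Absorbing cross-section = A = 0.2910 m²; emitting surface = A = 0.2910 m² (ratio 1).
S·A_cross = εσ·A_surf·T⁴  ⇒  T⁴ = S/(1σ).
T⁴ = 1.00·57.5/(1·5.67×10⁻⁸) = 1.014×10⁹ K⁴.
T = (1.014×10⁹)^(1/4).

T ≈ 178 K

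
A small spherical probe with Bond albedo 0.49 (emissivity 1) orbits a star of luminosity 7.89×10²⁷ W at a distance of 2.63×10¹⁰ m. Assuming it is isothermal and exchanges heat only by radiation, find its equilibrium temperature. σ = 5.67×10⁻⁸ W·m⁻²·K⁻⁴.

T ≈ 1200 K

First find the stellar flux at distance d: S = L/(4πd²) = 7.89×10²⁷/(4π·(2.63×10¹⁰)²) = 9.077×10⁵ W/m².
For an isothermal sphere, absorbed (1−a)S·πr² = emitted σ·4πr²·T⁴, so T⁴ = (1−a)S/(4σ).
T⁴ = 0.510·9.077×10⁵/(4·5.67×10⁻⁸) = 2.041×10¹² K⁴.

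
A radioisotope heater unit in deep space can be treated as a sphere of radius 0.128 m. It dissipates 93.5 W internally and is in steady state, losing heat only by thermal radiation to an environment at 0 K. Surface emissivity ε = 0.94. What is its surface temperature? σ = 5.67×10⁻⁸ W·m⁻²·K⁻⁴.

T ≈ 304 K

Steady state: internal power = radiated power, P = εσA T⁴.
Radiating area A = 4πr² = 0.2059 m².
T⁴ = P/(εσA) = 93.5/(0.94·5.67×10⁻⁸·0.2059) = 8.521×10⁹ K⁴.
T = (8.521×10⁹)^(1/4).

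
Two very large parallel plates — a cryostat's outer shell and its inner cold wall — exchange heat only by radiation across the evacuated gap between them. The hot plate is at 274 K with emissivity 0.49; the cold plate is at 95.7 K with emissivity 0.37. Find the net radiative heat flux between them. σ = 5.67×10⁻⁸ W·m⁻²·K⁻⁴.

For two infinite grey parallel plates, q = σ(T₁⁴ − T₂⁴)/(1/ε₁ + 1/ε₂ − 1).
T₁⁴ − T₂⁴ = 5.636×10⁹ − 8.388×10⁷ = 5.553×10⁹ K⁴.
1/ε₁ + 1/ε₂ − 1 = 2.041 + 2.703 − 1 = 3.744.
q = 5.67×10⁻⁸ × 5.553×10⁹ / 3.744.

q ≈ 84.1 W/m²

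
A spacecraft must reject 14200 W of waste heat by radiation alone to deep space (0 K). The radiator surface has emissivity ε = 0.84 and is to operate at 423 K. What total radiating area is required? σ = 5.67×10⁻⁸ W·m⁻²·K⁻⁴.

A ≈ 9.31 m²

P = εσA T⁴ ⇒ A = P/(εσT⁴).
T⁴ = 3.202×10¹⁰ K⁴.
A = 14200/(0.84 × 5.67×10⁻⁸ × 3.202×10¹⁰).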